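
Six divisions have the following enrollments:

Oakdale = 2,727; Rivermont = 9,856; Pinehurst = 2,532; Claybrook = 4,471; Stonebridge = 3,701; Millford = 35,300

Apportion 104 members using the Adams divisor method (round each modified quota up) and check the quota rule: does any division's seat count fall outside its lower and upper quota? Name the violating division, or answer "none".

Millford

Standard quotas: Oakdale 4.841, Rivermont 17.496, Pinehurst 4.495, Claybrook 7.937, Stonebridge 6.570, Millford 62.662.
Adams allocation: Oakdale 5, Rivermont 18, Pinehurst 5, Claybrook 8, Stonebridge 7, Millford 61.
Millford has quota 62.662 (lower 62, upper 63) but receives 61 — outside the quota interval.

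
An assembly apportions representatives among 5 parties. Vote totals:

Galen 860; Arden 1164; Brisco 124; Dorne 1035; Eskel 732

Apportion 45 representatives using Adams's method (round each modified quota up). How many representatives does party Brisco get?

2

Standard divisor 3915/45 ≈ 87; standard quotas: Galen 9.885, Arden 13.379, Brisco 1.425, Dorne 11.897, Eskel 8.414.
Rounding up gives 10, 14, 2, 12, 9 = 47 seats, so the divisor must be adjusted.
With modified divisor 93: modified quotas Galen 9.247, Arden 12.516, Brisco 1.333, Dorne 11.129, Eskel 7.871.
Rounding up: Galen 10, Arden 13, Brisco 2, Dorne 12, Eskel 8 (total 45).
Brisco receives 2.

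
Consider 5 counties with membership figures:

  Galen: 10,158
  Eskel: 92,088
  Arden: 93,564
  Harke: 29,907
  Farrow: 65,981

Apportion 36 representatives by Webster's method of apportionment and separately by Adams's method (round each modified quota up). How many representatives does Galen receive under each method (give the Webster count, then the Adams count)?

1 and 2

Webster: Galen 1, Eskel 11, Arden 12, Harke 4, Farrow 8.
Adams: Galen 2, Eskel 11, Arden 11, Harke 4, Farrow 8.
Galen gets 1 under Webster and 2 under Adams.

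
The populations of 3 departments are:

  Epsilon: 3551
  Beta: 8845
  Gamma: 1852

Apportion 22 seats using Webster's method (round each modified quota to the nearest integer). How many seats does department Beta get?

14

Standard divisor 14248/22 ≈ 647.636; standard quotas: Epsilon 5.483, Beta 13.657, Gamma 2.860.
Rounding to the nearest integer gives Epsilon 5, Beta 14, Gamma 3 — total 22, matching the house size, so no adjustment is needed.
Beta receives 14.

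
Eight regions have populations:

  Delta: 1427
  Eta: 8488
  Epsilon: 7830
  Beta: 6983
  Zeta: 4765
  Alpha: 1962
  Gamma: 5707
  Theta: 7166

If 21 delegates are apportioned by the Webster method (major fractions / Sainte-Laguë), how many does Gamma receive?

3

Standard divisor 44328/21 ≈ 2110.857; standard quotas: Delta 0.676, Eta 4.021, Epsilon 3.709, Beta 3.308, Zeta 2.257, Alpha 0.929, Gamma 2.704, Theta 3.395.
Rounding to the nearest integer gives Delta 1, Eta 4, Epsilon 4, Beta 3, Zeta 2, Alpha 1, Gamma 3, Theta 3 — total 21, matching the house size, so no adjustment is needed.
Gamma receives 3.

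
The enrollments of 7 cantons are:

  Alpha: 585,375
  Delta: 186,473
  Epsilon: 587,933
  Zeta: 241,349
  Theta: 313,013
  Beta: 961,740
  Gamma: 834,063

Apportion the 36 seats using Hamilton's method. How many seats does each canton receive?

Alpha 6, Delta 2, Epsilon 6, Zeta 2, Theta 3, Beta 9, Gamma 8

Standard divisor: 3709946 ÷ 36 ≈ 103054.056.
Standard quotas: Alpha 5.6803, Delta 1.8095, Epsilon 5.7051, Zeta 2.3420, Theta 3.0374, Beta 9.3324, Gamma 8.0935.
Lower quotas: Alpha 5, Delta 1, Epsilon 5, Zeta 2, Theta 3, Beta 9, Gamma 8 (sum 33, leaving 3 seats).
Remainders in descending order: Delta 0.8095, Epsilon 0.7051, Alpha 0.6803, Zeta 0.3420, Beta 0.3324, Gamma 0.0935, Theta 0.0374.
Largest remainders: Delta, Epsilon, Alpha receive the extra seats.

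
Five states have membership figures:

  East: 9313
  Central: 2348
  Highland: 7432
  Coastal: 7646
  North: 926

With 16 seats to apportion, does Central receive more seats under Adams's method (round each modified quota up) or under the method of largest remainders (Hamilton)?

Adams: East 5, Central 2, Highland 4, Coastal 4, North 1.
Hamilton: East 5, Central 1, Highland 4, Coastal 5, North 1.
Central gets 2 under Adams and 1 under Hamilton.

Adams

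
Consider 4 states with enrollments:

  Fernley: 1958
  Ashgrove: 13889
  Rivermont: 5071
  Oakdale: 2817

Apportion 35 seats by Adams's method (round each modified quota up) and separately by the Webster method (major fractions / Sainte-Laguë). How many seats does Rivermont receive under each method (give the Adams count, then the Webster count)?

8 and 7

Adams: Fernley 3, Ashgrove 20, Rivermont 8, Oakdale 4.
Webster: Fernley 3, Ashgrove 21, Rivermont 7, Oakdale 4.
Rivermont gets 8 under Adams and 7 under Webster.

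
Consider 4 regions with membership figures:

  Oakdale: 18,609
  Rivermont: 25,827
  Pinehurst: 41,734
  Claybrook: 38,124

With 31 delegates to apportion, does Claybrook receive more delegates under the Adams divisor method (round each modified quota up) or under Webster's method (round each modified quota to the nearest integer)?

Adams: Oakdale 5, Rivermont 7, Pinehurst 10, Claybrook 9.
Webster: Oakdale 5, Rivermont 6, Pinehurst 10, Claybrook 10.
Claybrook gets 9 under Adams and 10 under Webster.

Webster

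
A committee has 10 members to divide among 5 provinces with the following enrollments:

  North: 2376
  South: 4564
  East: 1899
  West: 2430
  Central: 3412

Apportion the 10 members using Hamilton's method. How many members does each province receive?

Standard divisor: 14681 ÷ 10 ≈ 1468.1.
Standard quotas: North 1.618, South 3.109, East 1.294, West 1.655, Central 2.324.
Lower quotas: North 1, South 3, East 1, West 1, Central 2 (sum 8, leaving 2 seats).
Remainders in descending order: West 0.655, North 0.618, Central 0.324, East 0.294, South 0.109.
Largest remainders: West, North receive the extra seats.

North=2; South=3; East=1; West=2; Central=2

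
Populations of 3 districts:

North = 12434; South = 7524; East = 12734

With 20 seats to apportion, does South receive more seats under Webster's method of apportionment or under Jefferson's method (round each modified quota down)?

Webster: North 7, South 5, East 8.
Jefferson: North 8, South 4, East 8.
South gets 5 under Webster and 4 under Jefferson.

Webster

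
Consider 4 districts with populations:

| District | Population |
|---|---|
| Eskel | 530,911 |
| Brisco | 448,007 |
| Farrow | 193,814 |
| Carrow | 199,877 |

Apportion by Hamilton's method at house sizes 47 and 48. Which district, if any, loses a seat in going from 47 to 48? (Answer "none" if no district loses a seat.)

none

At 47 seats: Eskel 18, Brisco 15, Farrow 7, Carrow 7.
At 48 seats: Eskel 18, Brisco 16, Farrow 7, Carrow 7.
No district's allocation decreased.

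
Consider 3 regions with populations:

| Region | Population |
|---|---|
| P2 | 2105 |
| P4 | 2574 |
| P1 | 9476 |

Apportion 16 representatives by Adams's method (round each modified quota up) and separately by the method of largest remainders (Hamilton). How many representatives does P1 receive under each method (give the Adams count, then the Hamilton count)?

Adams: P2 3, P4 3, P1 10.
Hamilton: P2 2, P4 3, P1 11.
P1 gets 10 under Adams and 11 under Hamilton.

10 and 11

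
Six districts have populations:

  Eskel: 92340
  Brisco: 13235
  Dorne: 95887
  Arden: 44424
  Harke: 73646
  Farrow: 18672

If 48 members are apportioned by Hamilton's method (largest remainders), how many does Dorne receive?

Total 338204; standard divisor 338204/48 ≈ 7045.917.
Standard quotas: Eskel 13.1055, Brisco 1.8784, Dorne 13.6089, Arden 6.3049, Harke 10.4523, Farrow 2.6500.
Lower quotas: Eskel 13, Brisco 1, Dorne 13, Arden 6, Harke 10, Farrow 2 (sum 45, leaving 3 seats).
Remainders in descending order: Brisco 0.8784, Farrow 0.6500, Dorne 0.6089, Harke 0.4523, Arden 0.3049, Eskel 0.1055.
The surplus seats go to Brisco, Farrow, Dorne.
Dorne receives 14.

14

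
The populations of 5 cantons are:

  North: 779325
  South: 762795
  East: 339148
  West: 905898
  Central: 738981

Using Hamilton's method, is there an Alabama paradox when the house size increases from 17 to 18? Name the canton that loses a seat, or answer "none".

At 17 seats: North 4, South 4, East 2, West 4, Central 3.
At 18 seats: North 4, South 4, East 2, West 4, Central 4.
No canton's allocation decreased.

none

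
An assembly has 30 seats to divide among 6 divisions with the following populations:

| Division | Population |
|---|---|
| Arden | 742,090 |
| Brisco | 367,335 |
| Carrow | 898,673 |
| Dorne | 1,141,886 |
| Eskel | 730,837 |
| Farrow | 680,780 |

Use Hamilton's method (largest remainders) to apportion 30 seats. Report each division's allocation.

Total 4561601; standard divisor 4561601/30 ≈ 152053.367.
Standard quotas: Arden 4.8805, Brisco 2.4158, Carrow 5.9102, Dorne 7.5098, Eskel 4.8065, Farrow 4.4772.
Lower quotas: Arden 4, Brisco 2, Carrow 5, Dorne 7, Eskel 4, Farrow 4 (sum 26, leaving 4 seats).
Remainders in descending order: Carrow 0.9102, Arden 0.8805, Eskel 0.8065, Dorne 0.5098, Farrow 0.4772, Brisco 0.4158.
Largest remainders: Carrow, Arden, Eskel, Dorne receive the extra seats.

Arden=5, Brisco=2, Carrow=6, Dorne=8, Eskel=5, Farrow=4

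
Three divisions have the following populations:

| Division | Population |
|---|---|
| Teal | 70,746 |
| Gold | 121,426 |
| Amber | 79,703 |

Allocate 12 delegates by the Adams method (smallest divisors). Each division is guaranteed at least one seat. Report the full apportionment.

Teal=3; Gold=5; Amber=4

Standard divisor 271875/12 ≈ 22656.25; standard quotas: Teal 3.123, Gold 5.359, Amber 3.518.
Rounding up gives 4, 6, 4 = 14 seats, so the divisor must be adjusted.
With modified divisor 25400: modified quotas Teal 2.785, Gold 4.781, Amber 3.138.
Rounding up: Teal 3, Gold 5, Amber 4 (total 12).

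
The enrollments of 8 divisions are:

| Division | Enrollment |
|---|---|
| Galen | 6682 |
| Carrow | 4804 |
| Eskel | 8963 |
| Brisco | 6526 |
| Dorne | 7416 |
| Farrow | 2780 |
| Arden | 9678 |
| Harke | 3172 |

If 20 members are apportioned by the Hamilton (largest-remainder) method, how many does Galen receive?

3

The standard divisor is 50021/20 ≈ 2501.05.
Standard quotas: Galen 2.6717, Carrow 1.9208, Eskel 3.5837, Brisco 2.6093, Dorne 2.9652, Farrow 1.1115, Arden 3.8696, Harke 1.2683.
Lower quotas: Galen 2, Carrow 1, Eskel 3, Brisco 2, Dorne 2, Farrow 1, Arden 3, Harke 1 (sum 15, leaving 5 seats).
Remainders in descending order: Dorne 0.9652, Carrow 0.9208, Arden 0.8696, Galen 0.6717, Brisco 0.6093, Eskel 0.5837, Harke 0.2683, Farrow 0.1115.
The surplus seats go to Dorne, Carrow, Arden, Galen, Brisco.
Galen receives 3.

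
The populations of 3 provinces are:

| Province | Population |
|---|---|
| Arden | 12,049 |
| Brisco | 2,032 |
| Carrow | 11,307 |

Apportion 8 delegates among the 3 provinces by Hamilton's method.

Arden: 4; Brisco: 1; Carrow: 3

Total 25388; standard divisor 25388/8 ≈ 3173.5.
Standard quotas: Arden 3.7968, Brisco 0.6403, Carrow 3.5629.
Lower quotas: Arden 3, Brisco 0, Carrow 3 (sum 6, leaving 2 seats).
Remainders in descending order: Arden 0.7968, Brisco 0.6403, Carrow 0.5629.
Largest remainders: Arden, Brisco receive the extra seats.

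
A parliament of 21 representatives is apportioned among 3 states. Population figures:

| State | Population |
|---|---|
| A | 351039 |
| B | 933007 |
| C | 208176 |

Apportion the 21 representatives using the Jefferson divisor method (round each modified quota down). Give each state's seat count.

Standard divisor 1492222/21 ≈ 71058.19; standard quotas: A 4.940, B 13.130, C 2.930.
Rounding down gives 4, 13, 2 = 19 seats, so the divisor must be adjusted.
With modified divisor 68000: modified quotas A 5.162, B 13.721, C 3.061.
Rounding down: A 5, B 13, C 3 (total 21).

A: 5, B: 13, C: 3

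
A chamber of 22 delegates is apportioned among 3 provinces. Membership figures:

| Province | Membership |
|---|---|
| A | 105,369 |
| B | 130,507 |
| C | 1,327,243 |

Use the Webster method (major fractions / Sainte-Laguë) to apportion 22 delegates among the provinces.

Standard divisor 1563119/22 ≈ 71050.864; standard quotas: A 1.483, B 1.837, C 18.680.
Rounding to the nearest integer gives A 1, B 2, C 19 — total 22, matching the house size, so no adjustment is needed.

A 1; B 2; C 19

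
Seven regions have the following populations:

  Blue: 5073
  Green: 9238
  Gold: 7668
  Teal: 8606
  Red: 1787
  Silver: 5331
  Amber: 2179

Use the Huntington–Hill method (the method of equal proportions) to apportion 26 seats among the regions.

With divisor 1540: modified quotas Blue 3.294, Green 5.999, Gold 4.979, Teal 5.588, Red 1.160, Silver 3.462, Amber 1.415.
Geometric-mean thresholds: Blue √(3·4)=3.464, Green √(5·6)=5.477, Gold √(4·5)=4.472, Teal √(5·6)=5.477, Red √(1·2)=1.414, Silver √(3·4)=3.464, Amber √(1·2)=1.414.
Each quota rounded against its threshold gives Blue 3, Green 6, Gold 5, Teal 6, Red 1, Silver 3, Amber 2 (total 26).

Blue: 3, Green: 6, Gold: 5, Teal: 6, Red: 1, Silver: 3, Amber: 2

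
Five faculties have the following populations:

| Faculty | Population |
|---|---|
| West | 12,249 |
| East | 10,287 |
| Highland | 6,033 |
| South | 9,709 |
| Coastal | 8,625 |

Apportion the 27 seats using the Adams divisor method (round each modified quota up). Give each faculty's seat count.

West 7, East 6, Highland 4, South 5, Coastal 5

Standard divisor 46903/27 ≈ 1737.148; standard quotas: West 7.051, East 5.922, Highland 3.473, South 5.589, Coastal 4.965.
Rounding up gives 8, 6, 4, 6, 5 = 29 seats, so the divisor must be adjusted.
With modified divisor 1980: modified quotas West 6.186, East 5.195, Highland 3.047, South 4.904, Coastal 4.356.
Rounding up: West 7, East 6, Highland 4, South 5, Coastal 5 (total 27).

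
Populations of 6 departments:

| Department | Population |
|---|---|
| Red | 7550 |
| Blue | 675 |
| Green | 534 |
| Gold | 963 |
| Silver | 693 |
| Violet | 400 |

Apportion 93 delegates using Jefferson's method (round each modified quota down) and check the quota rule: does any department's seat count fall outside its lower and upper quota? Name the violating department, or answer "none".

Red

Standard quotas: Red 64.924, Blue 5.804, Green 4.592, Gold 8.281, Silver 5.959, Violet 3.440.
Jefferson allocation: Red 67, Blue 5, Green 4, Gold 8, Silver 6, Violet 3.
Red has quota 64.924 (lower 64, upper 65) but receives 67 — outside the quota interval.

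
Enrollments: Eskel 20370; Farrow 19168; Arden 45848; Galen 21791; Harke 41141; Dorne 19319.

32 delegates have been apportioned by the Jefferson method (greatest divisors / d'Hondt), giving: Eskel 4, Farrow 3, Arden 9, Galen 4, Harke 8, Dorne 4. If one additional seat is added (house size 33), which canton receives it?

Farrow

Priority for the next seat is population ÷ (current seats + 1).
Priorities: Eskel 4074.000, Farrow 4792.000, Arden 4584.800, Galen 4358.200, Harke 4571.222, Dorne 3863.800.
Highest priority: Farrow.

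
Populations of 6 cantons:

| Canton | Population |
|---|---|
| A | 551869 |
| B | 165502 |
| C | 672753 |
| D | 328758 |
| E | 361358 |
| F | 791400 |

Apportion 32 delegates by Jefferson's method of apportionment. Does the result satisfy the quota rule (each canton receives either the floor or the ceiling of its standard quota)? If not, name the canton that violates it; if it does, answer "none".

Standard quotas: A 6.150, B 1.844, C 7.497, D 3.664, E 4.027, F 8.819.
Jefferson allocation: A 6, B 2, C 8, D 3, E 4, F 9.
Every allocation lies between the lower and upper quota.

none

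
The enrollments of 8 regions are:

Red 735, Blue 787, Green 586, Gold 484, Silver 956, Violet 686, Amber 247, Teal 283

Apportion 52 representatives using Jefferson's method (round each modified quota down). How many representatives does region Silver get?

11

Standard divisor 4764/52 ≈ 91.615; standard quotas: Red 8.023, Blue 8.590, Green 6.396, Gold 5.283, Silver 10.435, Violet 7.488, Amber 2.696, Teal 3.089.
Rounding down gives 8, 8, 6, 5, 10, 7, 2, 3 = 49 seats, so the divisor must be adjusted.
With modified divisor 85: modified quotas Red 8.647, Blue 9.259, Green 6.894, Gold 5.694, Silver 11.247, Violet 8.071, Amber 2.906, Teal 3.329.
Rounding down: Red 8, Blue 9, Green 6, Gold 5, Silver 11, Violet 8, Amber 2, Teal 3 (total 52).
Silver receives 11.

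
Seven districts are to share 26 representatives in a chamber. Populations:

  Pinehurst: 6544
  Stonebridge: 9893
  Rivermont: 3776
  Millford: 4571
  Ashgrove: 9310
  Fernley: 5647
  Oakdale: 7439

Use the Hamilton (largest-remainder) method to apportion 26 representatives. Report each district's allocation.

Pinehurst 4, Stonebridge 5, Rivermont 2, Millford 3, Ashgrove 5, Fernley 3, Oakdale 4

Total 47180; standard divisor 47180/26 ≈ 1814.615.
Standard quotas: Pinehurst 3.6063, Stonebridge 5.4518, Rivermont 2.0809, Millford 2.5190, Ashgrove 5.1306, Fernley 3.1120, Oakdale 4.0995.
Lower quotas: Pinehurst 3, Stonebridge 5, Rivermont 2, Millford 2, Ashgrove 5, Fernley 3, Oakdale 4 (sum 24, leaving 2 seats).
Remainders in descending order: Pinehurst 0.6063, Millford 0.5190, Stonebridge 0.4518, Ashgrove 0.1306, Fernley 0.1120, Oakdale 0.0995, Rivermont 0.0809.
The surplus seats go to Pinehurst, Millford.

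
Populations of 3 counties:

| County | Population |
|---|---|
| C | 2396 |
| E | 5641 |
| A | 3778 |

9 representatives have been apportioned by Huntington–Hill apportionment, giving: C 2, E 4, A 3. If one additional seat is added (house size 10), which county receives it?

Priority for the next seat is population ÷ (√(s·(s+1))).
Priorities: C 978.163, E 1261.366, A 1090.615.
Highest priority: E.

E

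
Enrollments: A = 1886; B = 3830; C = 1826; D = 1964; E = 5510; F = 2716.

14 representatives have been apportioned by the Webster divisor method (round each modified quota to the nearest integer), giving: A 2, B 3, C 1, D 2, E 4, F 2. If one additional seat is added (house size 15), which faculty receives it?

Priority for the next seat is population ÷ (current seats + 0.5).
Priorities: A 754.400, B 1094.286, C 1217.333, D 785.600, E 1224.444, F 1086.400.
Highest priority: E.

E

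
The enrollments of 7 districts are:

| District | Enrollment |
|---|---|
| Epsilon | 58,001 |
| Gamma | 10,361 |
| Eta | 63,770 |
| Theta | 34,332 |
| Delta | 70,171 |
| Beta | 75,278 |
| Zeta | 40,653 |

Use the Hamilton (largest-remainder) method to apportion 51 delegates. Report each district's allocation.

Total 352566; standard divisor 352566/51 ≈ 6913.059.
Standard quotas: Epsilon 8.3901, Gamma 1.4988, Eta 9.2246, Theta 4.9663, Delta 10.1505, Beta 10.8892, Zeta 5.8806.
Lower quotas: Epsilon 8, Gamma 1, Eta 9, Theta 4, Delta 10, Beta 10, Zeta 5 (sum 47, leaving 4 seats).
Remainders in descending order: Theta 0.9663, Beta 0.8892, Zeta 0.8806, Gamma 0.4988, Epsilon 0.3901, Eta 0.2246, Delta 0.1505.
Largest remainders: Theta, Beta, Zeta, Gamma receive the extra seats.

Epsilon 8; Gamma 2; Eta 9; Theta 5; Delta 10; Beta 11; Zeta 6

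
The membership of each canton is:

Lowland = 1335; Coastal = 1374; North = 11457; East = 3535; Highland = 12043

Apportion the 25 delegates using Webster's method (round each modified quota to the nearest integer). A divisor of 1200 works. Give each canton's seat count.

With modified divisor 1200: modified quotas Lowland 1.113, Coastal 1.145, North 9.547, East 2.946, Highland 10.036.
Rounding to the nearest integer: Lowland 1, Coastal 1, North 10, East 3, Highland 10 (total 25).

Lowland=1; Coastal=1; North=10; East=3; Highland=10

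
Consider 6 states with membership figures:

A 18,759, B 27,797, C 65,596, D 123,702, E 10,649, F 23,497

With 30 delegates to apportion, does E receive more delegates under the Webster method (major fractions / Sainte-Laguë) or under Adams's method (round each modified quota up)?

Adams

Webster: A 2, B 3, C 7, D 14, E 1, F 3.
Adams: A 2, B 3, C 7, D 13, E 2, F 3.
E gets 1 under Webster and 2 under Adams.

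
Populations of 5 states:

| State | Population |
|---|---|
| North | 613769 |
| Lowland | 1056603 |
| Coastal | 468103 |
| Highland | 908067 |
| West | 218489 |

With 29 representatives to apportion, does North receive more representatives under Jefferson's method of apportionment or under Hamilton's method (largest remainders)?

Hamilton

Jefferson: North 5, Lowland 10, Coastal 4, Highland 8, West 2.
Hamilton: North 6, Lowland 9, Coastal 4, Highland 8, West 2.
North gets 5 under Jefferson and 6 under Hamilton.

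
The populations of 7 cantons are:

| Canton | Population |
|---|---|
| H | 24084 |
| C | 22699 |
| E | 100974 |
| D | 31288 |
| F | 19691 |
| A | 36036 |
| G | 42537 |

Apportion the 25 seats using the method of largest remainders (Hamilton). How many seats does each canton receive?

H 2, C 2, E 9, D 3, F 2, A 3, G 4

Standard divisor: 277309 ÷ 25 ≈ 11092.36.
Standard quotas: H 2.1712, C 2.0464, E 9.1030, D 2.8207, F 1.7752, A 3.2487, G 3.8348.
Lower quotas: H 2, C 2, E 9, D 2, F 1, A 3, G 3 (sum 22, leaving 3 seats).
Remainders in descending order: G 0.8348, D 0.8207, F 0.7752, A 0.2487, H 0.1712, E 0.1030, C 0.0464.
Largest remainders: G, D, F receive the extra seats.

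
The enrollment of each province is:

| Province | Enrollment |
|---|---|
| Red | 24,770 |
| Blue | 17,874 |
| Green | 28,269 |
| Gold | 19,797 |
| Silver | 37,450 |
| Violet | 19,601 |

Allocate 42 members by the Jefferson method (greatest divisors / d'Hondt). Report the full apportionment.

Standard divisor 147761/42 ≈ 3518.119; standard quotas: Red 7.041, Blue 5.081, Green 8.035, Gold 5.627, Silver 10.645, Violet 5.571.
Rounding down gives 7, 5, 8, 5, 10, 5 = 40 seats, so the divisor must be adjusted.
With modified divisor 3280: modified quotas Red 7.552, Blue 5.449, Green 8.619, Gold 6.036, Silver 11.418, Violet 5.976.
Rounding down: Red 7, Blue 5, Green 8, Gold 6, Silver 11, Violet 5 (total 42).

Red: 7, Blue: 5, Green: 8, Gold: 6, Silver: 11, Violet: 5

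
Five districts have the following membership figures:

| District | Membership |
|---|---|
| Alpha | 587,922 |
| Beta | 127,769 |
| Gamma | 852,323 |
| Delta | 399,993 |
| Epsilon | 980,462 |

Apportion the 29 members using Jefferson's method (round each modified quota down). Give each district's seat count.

Alpha: 6, Beta: 1, Gamma: 8, Delta: 4, Epsilon: 10

Standard divisor 2948469/29 ≈ 101671.345; standard quotas: Alpha 5.783, Beta 1.257, Gamma 8.383, Delta 3.934, Epsilon 9.643.
Rounding down gives 5, 1, 8, 3, 9 = 26 seats, so the divisor must be adjusted.
With modified divisor 96300: modified quotas Alpha 6.105, Beta 1.327, Gamma 8.851, Delta 4.154, Epsilon 10.181.
Rounding down: Alpha 6, Beta 1, Gamma 8, Delta 4, Epsilon 10 (total 29).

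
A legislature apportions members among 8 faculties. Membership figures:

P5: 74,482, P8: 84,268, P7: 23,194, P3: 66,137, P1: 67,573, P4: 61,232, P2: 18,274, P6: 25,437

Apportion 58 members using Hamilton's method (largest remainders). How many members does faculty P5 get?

Standard divisor: 420597 ÷ 58 ≈ 7251.672.
Standard quotas: P5 10.2710, P8 11.6205, P7 3.1984, P3 9.1202, P1 9.3183, P4 8.4438, P2 2.5200, P6 3.5077.
Lower quotas: P5 10, P8 11, P7 3, P3 9, P1 9, P4 8, P2 2, P6 3 (sum 55, leaving 3 seats).
Remainders in descending order: P8 0.6205, P2 0.5200, P6 0.5077, P4 0.4438, P1 0.3183, P5 0.2710, P7 0.1984, P3 0.1202.
The surplus seats go to P8, P2, P6.
P5 receives 10.

10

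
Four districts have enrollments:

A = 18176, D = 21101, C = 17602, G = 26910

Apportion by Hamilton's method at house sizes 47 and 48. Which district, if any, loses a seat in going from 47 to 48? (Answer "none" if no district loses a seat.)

At 47 seats: A 10, D 12, C 10, G 15.
At 48 seats: A 10, D 12, C 10, G 16.
No district's allocation decreased.

none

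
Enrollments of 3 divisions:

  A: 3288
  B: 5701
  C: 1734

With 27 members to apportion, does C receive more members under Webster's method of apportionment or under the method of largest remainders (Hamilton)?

Hamilton

Webster: A 8, B 15, C 4.
Hamilton: A 8, B 14, C 5.
C gets 4 under Webster and 5 under Hamilton.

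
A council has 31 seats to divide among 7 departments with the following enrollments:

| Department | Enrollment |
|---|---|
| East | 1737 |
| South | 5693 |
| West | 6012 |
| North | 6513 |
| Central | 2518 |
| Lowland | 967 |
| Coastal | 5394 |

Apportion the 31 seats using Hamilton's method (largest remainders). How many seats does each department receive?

East 2; South 6; West 6; North 7; Central 3; Lowland 1; Coastal 6

Standard divisor: 28834 ÷ 31 ≈ 930.129.
Standard quotas: East 1.8675, South 6.1207, West 6.4636, North 7.0023, Central 2.7072, Lowland 1.0396, Coastal 5.7992.
Lower quotas: East 1, South 6, West 6, North 7, Central 2, Lowland 1, Coastal 5 (sum 28, leaving 3 seats).
Remainders in descending order: East 0.8675, Coastal 0.7992, Central 0.7072, West 0.4636, South 0.1207, Lowland 0.0396, North 0.0023.
The surplus seats go to East, Coastal, Central.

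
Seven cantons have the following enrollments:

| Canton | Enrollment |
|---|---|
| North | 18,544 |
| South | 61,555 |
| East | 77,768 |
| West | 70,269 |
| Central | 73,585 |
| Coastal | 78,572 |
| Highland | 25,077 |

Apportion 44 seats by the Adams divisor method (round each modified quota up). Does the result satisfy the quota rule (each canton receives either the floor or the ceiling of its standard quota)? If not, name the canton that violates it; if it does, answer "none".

Standard quotas: North 2.013, South 6.681, East 8.441, West 7.627, Central 7.987, Coastal 8.528, Highland 2.722.
Adams allocation: North 2, South 7, East 8, West 8, Central 8, Coastal 8, Highland 3.
Every allocation lies between the lower and upper quota.

none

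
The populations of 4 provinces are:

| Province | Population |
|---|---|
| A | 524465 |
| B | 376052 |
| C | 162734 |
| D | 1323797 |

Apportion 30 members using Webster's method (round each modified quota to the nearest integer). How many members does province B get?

5

Standard divisor 2387048/30 ≈ 79568.267; standard quotas: A 6.591, B 4.726, C 2.045, D 16.637.
Rounding to the nearest integer gives 7, 5, 2, 17 = 31 seats, so the divisor must be adjusted.
With modified divisor 80367.2: modified quotas A 6.526, B 4.679, C 2.025, D 16.472.
Rounding to the nearest integer: A 7, B 5, C 2, D 16 (total 30).
B receives 5.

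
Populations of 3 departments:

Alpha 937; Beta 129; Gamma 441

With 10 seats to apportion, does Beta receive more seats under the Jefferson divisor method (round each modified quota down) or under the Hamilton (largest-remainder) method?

Jefferson: Alpha 7, Beta 0, Gamma 3.
Hamilton: Alpha 6, Beta 1, Gamma 3.
Beta gets 0 under Jefferson and 1 under Hamilton.

Hamilton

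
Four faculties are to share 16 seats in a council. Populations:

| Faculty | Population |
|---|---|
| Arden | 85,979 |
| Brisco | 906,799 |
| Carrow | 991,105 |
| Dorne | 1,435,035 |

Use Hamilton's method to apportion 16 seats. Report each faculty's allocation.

Arden=0; Brisco=4; Carrow=5; Dorne=7

Total 3418918; standard divisor 3418918/16 ≈ 213682.375.
Standard quotas: Arden 0.4024, Brisco 4.2437, Carrow 4.6382, Dorne 6.7157.
Lower quotas: Arden 0, Brisco 4, Carrow 4, Dorne 6 (sum 14, leaving 2 seats).
Remainders in descending order: Dorne 0.7157, Carrow 0.6382, Arden 0.4024, Brisco 0.2437.
Largest remainders: Dorne, Carrow receive the extra seats.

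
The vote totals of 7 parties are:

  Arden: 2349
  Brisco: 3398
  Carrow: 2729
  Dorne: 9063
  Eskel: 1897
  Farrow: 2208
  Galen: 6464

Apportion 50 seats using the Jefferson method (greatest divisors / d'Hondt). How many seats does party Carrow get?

5

Standard divisor 28108/50 ≈ 562.16; standard quotas: Arden 4.179, Brisco 6.045, Carrow 4.854, Dorne 16.122, Eskel 3.374, Farrow 3.928, Galen 11.499.
Rounding down gives 4, 6, 4, 16, 3, 3, 11 = 47 seats, so the divisor must be adjusted.
With modified divisor 536: modified quotas Arden 4.382, Brisco 6.340, Carrow 5.091, Dorne 16.909, Eskel 3.539, Farrow 4.119, Galen 12.060.
Rounding down: Arden 4, Brisco 6, Carrow 5, Dorne 16, Eskel 3, Farrow 4, Galen 12 (total 50).
Carrow receives 5.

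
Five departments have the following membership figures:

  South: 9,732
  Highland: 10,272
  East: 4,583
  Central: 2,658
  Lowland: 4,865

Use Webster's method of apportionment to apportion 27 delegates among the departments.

South: 8, Highland: 9, East: 4, Central: 2, Lowland: 4

Standard divisor 32110/27 ≈ 1189.259; standard quotas: South 8.183, Highland 8.637, East 3.854, Central 2.235, Lowland 4.091.
Rounding to the nearest integer gives South 8, Highland 9, East 4, Central 2, Lowland 4 — total 27, matching the house size, so no adjustment is needed.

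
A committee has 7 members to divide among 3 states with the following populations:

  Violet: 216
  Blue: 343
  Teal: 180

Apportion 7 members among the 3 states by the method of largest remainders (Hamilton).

Violet 2; Blue 3; Teal 2

The standard divisor is 739/7 ≈ 105.571.
Standard quotas: Violet 2.046, Blue 3.249, Teal 1.705.
Lower quotas: Violet 2, Blue 3, Teal 1 (sum 6, leaving 1 seat).
Remainders in descending order: Teal 0.705, Blue 0.249, Violet 0.046.
Largest remainder: Teal receives the extra seat.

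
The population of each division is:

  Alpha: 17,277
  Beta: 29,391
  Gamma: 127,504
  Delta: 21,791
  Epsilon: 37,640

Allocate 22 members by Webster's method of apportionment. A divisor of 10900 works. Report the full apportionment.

Alpha: 2; Beta: 3; Gamma: 12; Delta: 2; Epsilon: 3

With modified divisor 10900: modified quotas Alpha 1.585, Beta 2.696, Gamma 11.698, Delta 1.999, Epsilon 3.453.
Rounding to the nearest integer: Alpha 2, Beta 3, Gamma 12, Delta 2, Epsilon 3 (total 22).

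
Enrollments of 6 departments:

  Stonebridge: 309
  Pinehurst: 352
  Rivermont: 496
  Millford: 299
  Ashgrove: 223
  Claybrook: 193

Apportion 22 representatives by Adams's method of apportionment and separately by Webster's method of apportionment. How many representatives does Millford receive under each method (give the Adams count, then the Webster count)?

Adams: Stonebridge 4, Pinehurst 4, Rivermont 5, Millford 4, Ashgrove 3, Claybrook 2.
Webster: Stonebridge 4, Pinehurst 4, Rivermont 6, Millford 3, Ashgrove 3, Claybrook 2.
Millford gets 4 under Adams and 3 under Webster.

4 and 3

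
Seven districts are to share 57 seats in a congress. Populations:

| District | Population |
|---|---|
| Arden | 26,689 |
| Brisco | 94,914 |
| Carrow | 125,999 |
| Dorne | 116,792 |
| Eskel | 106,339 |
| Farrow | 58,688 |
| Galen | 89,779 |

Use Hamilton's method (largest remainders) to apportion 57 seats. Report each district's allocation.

Arden 2, Brisco 9, Carrow 12, Dorne 11, Eskel 10, Farrow 5, Galen 8

Standard divisor: 619200 ÷ 57 ≈ 10863.158.
Standard quotas: Arden 2.4568, Brisco 8.7372, Carrow 11.5987, Dorne 10.7512, Eskel 9.7890, Farrow 5.4025, Galen 8.2645.
Lower quotas: Arden 2, Brisco 8, Carrow 11, Dorne 10, Eskel 9, Farrow 5, Galen 8 (sum 53, leaving 4 seats).
Remainders in descending order: Eskel 0.7890, Dorne 0.7512, Brisco 0.7372, Carrow 0.5987, Arden 0.4568, Farrow 0.4025, Galen 0.2645.
Largest remainders: Eskel, Dorne, Brisco, Carrow receive the extra seats.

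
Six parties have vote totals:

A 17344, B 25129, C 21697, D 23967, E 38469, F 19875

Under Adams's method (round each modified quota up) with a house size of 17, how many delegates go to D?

3

Standard divisor 146481/17 ≈ 8616.529; standard quotas: A 2.013, B 2.916, C 2.518, D 2.782, E 4.465, F 2.307.
Rounding up gives 3, 3, 3, 3, 5, 3 = 20 seats, so the divisor must be adjusted.
With modified divisor 10400: modified quotas A 1.668, B 2.416, C 2.086, D 2.305, E 3.699, F 1.911.
Rounding up: A 2, B 3, C 3, D 3, E 4, F 2 (total 17).
D receives 3.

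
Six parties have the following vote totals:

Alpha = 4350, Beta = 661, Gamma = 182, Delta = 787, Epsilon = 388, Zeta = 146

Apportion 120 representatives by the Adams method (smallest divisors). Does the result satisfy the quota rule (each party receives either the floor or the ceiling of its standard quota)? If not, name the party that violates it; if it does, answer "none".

Alpha

Standard quotas: Alpha 80.135, Beta 12.177, Gamma 3.353, Delta 14.498, Epsilon 7.148, Zeta 2.690.
Adams allocation: Alpha 79, Beta 12, Gamma 4, Delta 15, Epsilon 7, Zeta 3.
Alpha has quota 80.135 (lower 80, upper 81) but receives 79 — outside the quota interval.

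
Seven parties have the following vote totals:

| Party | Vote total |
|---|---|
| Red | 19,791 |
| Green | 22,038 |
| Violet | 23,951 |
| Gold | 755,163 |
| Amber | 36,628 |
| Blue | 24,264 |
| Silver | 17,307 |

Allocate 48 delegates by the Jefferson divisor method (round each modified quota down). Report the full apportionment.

Red=1, Green=1, Violet=1, Gold=42, Amber=2, Blue=1, Silver=0

Standard divisor 899142/48 ≈ 18732.125; standard quotas: Red 1.057, Green 1.176, Violet 1.279, Gold 40.314, Amber 1.955, Blue 1.295, Silver 0.924.
Rounding down gives 1, 1, 1, 40, 1, 1, 0 = 45 seats, so the divisor must be adjusted.
With modified divisor 17800: modified quotas Red 1.112, Green 1.238, Violet 1.346, Gold 42.425, Amber 2.058, Blue 1.363, Silver 0.972.
Rounding down: Red 1, Green 1, Violet 1, Gold 42, Amber 2, Blue 1, Silver 0 (total 48).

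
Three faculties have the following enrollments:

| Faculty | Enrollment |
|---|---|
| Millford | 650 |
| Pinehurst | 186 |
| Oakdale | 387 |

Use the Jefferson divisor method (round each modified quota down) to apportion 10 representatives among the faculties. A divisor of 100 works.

With modified divisor 100: modified quotas Millford 6.500, Pinehurst 1.860, Oakdale 3.870.
Rounding down: Millford 6, Pinehurst 1, Oakdale 3 (total 10).

Millford=6, Pinehurst=1, Oakdale=3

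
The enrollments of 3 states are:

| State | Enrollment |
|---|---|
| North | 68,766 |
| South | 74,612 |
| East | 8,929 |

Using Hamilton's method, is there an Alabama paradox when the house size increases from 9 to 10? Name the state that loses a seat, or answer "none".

none

At 9 seats: North 4, South 4, East 1.
At 10 seats: North 4, South 5, East 1.
No state's allocation decreased.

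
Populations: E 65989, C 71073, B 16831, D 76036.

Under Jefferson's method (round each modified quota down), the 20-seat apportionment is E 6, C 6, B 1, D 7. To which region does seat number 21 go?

Priority for the next seat is population ÷ (current seats + 1).
Priorities: E 9427.000, C 10153.286, B 8415.500, D 9504.500.
Highest priority: C.

C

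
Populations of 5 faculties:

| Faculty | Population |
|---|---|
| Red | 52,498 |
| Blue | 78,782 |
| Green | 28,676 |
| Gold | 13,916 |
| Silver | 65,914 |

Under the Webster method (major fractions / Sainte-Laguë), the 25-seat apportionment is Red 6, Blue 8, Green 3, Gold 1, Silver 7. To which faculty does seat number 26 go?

Gold

Priority for the next seat is population ÷ (current seats + 0.5).
Priorities: Red 8076.615, Blue 9268.471, Green 8193.143, Gold 9277.333, Silver 8788.533.
Highest priority: Gold.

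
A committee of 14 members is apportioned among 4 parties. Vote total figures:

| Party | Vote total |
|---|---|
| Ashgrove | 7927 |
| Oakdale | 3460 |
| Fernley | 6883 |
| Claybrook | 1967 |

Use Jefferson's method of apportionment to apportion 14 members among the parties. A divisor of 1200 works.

With modified divisor 1200: modified quotas Ashgrove 6.606, Oakdale 2.883, Fernley 5.736, Claybrook 1.639.
Rounding down: Ashgrove 6, Oakdale 2, Fernley 5, Claybrook 1 (total 14).

Ashgrove: 6, Oakdale: 2, Fernley: 5, Claybrook: 1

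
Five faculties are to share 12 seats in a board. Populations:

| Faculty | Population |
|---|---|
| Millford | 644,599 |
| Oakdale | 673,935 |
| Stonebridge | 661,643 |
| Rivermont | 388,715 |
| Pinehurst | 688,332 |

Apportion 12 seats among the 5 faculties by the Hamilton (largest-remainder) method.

Total 3057224; standard divisor 3057224/12 ≈ 254768.667.
Standard quotas: Millford 2.5301, Oakdale 2.6453, Stonebridge 2.5970, Rivermont 1.5258, Pinehurst 2.7018.
Lower quotas: Millford 2, Oakdale 2, Stonebridge 2, Rivermont 1, Pinehurst 2 (sum 9, leaving 3 seats).
Remainders in descending order: Pinehurst 0.7018, Oakdale 0.6453, Stonebridge 0.5970, Millford 0.5301, Rivermont 0.5258.
Largest remainders: Pinehurst, Oakdale, Stonebridge receive the extra seats.

Millford=2, Oakdale=3, Stonebridge=3, Rivermont=1, Pinehurst=3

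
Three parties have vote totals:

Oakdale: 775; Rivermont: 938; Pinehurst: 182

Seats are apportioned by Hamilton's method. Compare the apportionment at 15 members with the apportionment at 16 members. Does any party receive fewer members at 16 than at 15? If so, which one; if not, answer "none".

Pinehurst

At 15 seats: Oakdale 6, Rivermont 7, Pinehurst 2.
At 16 seats: Oakdale 7, Rivermont 8, Pinehurst 1.
Pinehurst drops from 2 to 1.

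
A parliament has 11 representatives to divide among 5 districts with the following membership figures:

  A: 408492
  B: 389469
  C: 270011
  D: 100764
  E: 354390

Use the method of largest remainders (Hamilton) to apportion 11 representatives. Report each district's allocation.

Standard divisor: 1523126 ÷ 11 = 138466.
Standard quotas: A 2.9501, B 2.8127, C 1.9500, D 0.7277, E 2.5594.
Lower quotas: A 2, B 2, C 1, D 0, E 2 (sum 7, leaving 4 seats).
Remainders in descending order: A 0.9501, C 0.9500, B 0.8127, D 0.7277, E 0.5594.
Largest remainders: A, C, B, D receive the extra seats.

A=3; B=3; C=2; D=1; E=2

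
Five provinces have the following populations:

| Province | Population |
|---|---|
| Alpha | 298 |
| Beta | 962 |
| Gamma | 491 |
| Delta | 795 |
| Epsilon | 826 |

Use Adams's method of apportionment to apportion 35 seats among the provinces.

Standard divisor 3372/35 ≈ 96.343; standard quotas: Alpha 3.093, Beta 9.985, Gamma 5.096, Delta 8.252, Epsilon 8.574.
Rounding up gives 4, 10, 6, 9, 9 = 38 seats, so the divisor must be adjusted.
With modified divisor 100: modified quotas Alpha 2.980, Beta 9.620, Gamma 4.910, Delta 7.950, Epsilon 8.260.
Rounding up: Alpha 3, Beta 10, Gamma 5, Delta 8, Epsilon 9 (total 35).

Alpha: 3; Beta: 10; Gamma: 5; Delta: 8; Epsilon: 9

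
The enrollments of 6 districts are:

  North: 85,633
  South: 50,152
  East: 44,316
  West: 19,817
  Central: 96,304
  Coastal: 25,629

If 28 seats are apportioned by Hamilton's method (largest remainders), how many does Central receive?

Standard divisor: 321851 ÷ 28 ≈ 11494.679.
Standard quotas: North 7.4498, South 4.3631, East 3.8553, West 1.7240, Central 8.3781, Coastal 2.2296.
Lower quotas: North 7, South 4, East 3, West 1, Central 8, Coastal 2 (sum 25, leaving 3 seats).
Remainders in descending order: East 0.8553, West 0.7240, North 0.4498, Central 0.3781, South 0.3631, Coastal 0.2296.
Largest remainders: East, West, North receive the extra seats.
Central receives 8.

8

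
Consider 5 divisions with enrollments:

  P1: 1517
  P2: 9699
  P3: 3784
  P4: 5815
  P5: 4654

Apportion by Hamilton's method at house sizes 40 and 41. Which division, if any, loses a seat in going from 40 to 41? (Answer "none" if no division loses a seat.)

P1

At 40 seats: P1 3, P2 15, P3 6, P4 9, P5 7.
At 41 seats: P1 2, P2 16, P3 6, P4 9, P5 8.
P1 drops from 3 to 2.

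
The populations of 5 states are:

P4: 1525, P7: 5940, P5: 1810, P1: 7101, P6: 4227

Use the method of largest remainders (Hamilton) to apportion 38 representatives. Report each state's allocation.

P4: 3, P7: 11, P5: 3, P1: 13, P6: 8

Standard divisor: 20603 ÷ 38 ≈ 542.184.
Standard quotas: P4 2.8127, P7 10.9557, P5 3.3383, P1 13.0970, P6 7.7962.
Lower quotas: P4 2, P7 10, P5 3, P1 13, P6 7 (sum 35, leaving 3 seats).
Remainders in descending order: P7 0.9557, P4 0.8127, P6 0.7962, P5 0.3383, P1 0.0970.
The surplus seats go to P7, P4, P6.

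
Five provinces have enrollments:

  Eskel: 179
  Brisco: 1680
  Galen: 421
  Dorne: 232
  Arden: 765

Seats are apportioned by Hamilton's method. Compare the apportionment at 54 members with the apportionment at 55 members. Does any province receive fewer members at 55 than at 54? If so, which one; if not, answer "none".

none

At 54 seats: Eskel 3, Brisco 28, Galen 7, Dorne 4, Arden 12.
At 55 seats: Eskel 3, Brisco 28, Galen 7, Dorne 4, Arden 13.
No province's allocation decreased.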